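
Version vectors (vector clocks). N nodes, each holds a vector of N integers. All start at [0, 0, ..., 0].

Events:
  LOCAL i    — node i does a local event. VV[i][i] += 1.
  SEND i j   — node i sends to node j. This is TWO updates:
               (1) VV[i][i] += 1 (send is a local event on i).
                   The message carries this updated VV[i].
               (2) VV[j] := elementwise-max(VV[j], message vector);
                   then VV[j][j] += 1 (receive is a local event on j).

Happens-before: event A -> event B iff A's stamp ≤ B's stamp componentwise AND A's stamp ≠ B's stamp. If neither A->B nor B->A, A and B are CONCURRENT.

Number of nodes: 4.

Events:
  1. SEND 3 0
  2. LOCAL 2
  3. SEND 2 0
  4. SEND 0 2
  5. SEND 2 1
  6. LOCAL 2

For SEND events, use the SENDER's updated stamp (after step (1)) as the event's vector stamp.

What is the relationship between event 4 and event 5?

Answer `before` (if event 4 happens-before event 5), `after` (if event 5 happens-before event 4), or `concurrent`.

Initial: VV[0]=[0, 0, 0, 0]
Initial: VV[1]=[0, 0, 0, 0]
Initial: VV[2]=[0, 0, 0, 0]
Initial: VV[3]=[0, 0, 0, 0]
Event 1: SEND 3->0: VV[3][3]++ -> VV[3]=[0, 0, 0, 1], msg_vec=[0, 0, 0, 1]; VV[0]=max(VV[0],msg_vec) then VV[0][0]++ -> VV[0]=[1, 0, 0, 1]
Event 2: LOCAL 2: VV[2][2]++ -> VV[2]=[0, 0, 1, 0]
Event 3: SEND 2->0: VV[2][2]++ -> VV[2]=[0, 0, 2, 0], msg_vec=[0, 0, 2, 0]; VV[0]=max(VV[0],msg_vec) then VV[0][0]++ -> VV[0]=[2, 0, 2, 1]
Event 4: SEND 0->2: VV[0][0]++ -> VV[0]=[3, 0, 2, 1], msg_vec=[3, 0, 2, 1]; VV[2]=max(VV[2],msg_vec) then VV[2][2]++ -> VV[2]=[3, 0, 3, 1]
Event 5: SEND 2->1: VV[2][2]++ -> VV[2]=[3, 0, 4, 1], msg_vec=[3, 0, 4, 1]; VV[1]=max(VV[1],msg_vec) then VV[1][1]++ -> VV[1]=[3, 1, 4, 1]
Event 6: LOCAL 2: VV[2][2]++ -> VV[2]=[3, 0, 5, 1]
Event 4 stamp: [3, 0, 2, 1]
Event 5 stamp: [3, 0, 4, 1]
[3, 0, 2, 1] <= [3, 0, 4, 1]? True
[3, 0, 4, 1] <= [3, 0, 2, 1]? False
Relation: before

Answer: before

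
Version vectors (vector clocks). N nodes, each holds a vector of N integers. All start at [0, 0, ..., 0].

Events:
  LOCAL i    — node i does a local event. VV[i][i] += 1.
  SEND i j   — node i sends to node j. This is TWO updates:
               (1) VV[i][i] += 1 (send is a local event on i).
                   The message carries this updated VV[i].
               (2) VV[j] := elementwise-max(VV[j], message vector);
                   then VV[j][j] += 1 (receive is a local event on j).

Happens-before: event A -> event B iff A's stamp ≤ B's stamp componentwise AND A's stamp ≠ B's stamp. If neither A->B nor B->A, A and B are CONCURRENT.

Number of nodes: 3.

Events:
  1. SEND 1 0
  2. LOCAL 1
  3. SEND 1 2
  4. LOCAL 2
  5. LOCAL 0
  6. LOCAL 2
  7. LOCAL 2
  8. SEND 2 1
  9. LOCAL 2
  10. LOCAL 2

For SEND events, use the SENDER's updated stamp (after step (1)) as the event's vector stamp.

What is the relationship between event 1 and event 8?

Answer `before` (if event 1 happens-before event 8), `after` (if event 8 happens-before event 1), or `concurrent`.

Initial: VV[0]=[0, 0, 0]
Initial: VV[1]=[0, 0, 0]
Initial: VV[2]=[0, 0, 0]
Event 1: SEND 1->0: VV[1][1]++ -> VV[1]=[0, 1, 0], msg_vec=[0, 1, 0]; VV[0]=max(VV[0],msg_vec) then VV[0][0]++ -> VV[0]=[1, 1, 0]
Event 2: LOCAL 1: VV[1][1]++ -> VV[1]=[0, 2, 0]
Event 3: SEND 1->2: VV[1][1]++ -> VV[1]=[0, 3, 0], msg_vec=[0, 3, 0]; VV[2]=max(VV[2],msg_vec) then VV[2][2]++ -> VV[2]=[0, 3, 1]
Event 4: LOCAL 2: VV[2][2]++ -> VV[2]=[0, 3, 2]
Event 5: LOCAL 0: VV[0][0]++ -> VV[0]=[2, 1, 0]
Event 6: LOCAL 2: VV[2][2]++ -> VV[2]=[0, 3, 3]
Event 7: LOCAL 2: VV[2][2]++ -> VV[2]=[0, 3, 4]
Event 8: SEND 2->1: VV[2][2]++ -> VV[2]=[0, 3, 5], msg_vec=[0, 3, 5]; VV[1]=max(VV[1],msg_vec) then VV[1][1]++ -> VV[1]=[0, 4, 5]
Event 9: LOCAL 2: VV[2][2]++ -> VV[2]=[0, 3, 6]
Event 10: LOCAL 2: VV[2][2]++ -> VV[2]=[0, 3, 7]
Event 1 stamp: [0, 1, 0]
Event 8 stamp: [0, 3, 5]
[0, 1, 0] <= [0, 3, 5]? True
[0, 3, 5] <= [0, 1, 0]? False
Relation: before

Answer: before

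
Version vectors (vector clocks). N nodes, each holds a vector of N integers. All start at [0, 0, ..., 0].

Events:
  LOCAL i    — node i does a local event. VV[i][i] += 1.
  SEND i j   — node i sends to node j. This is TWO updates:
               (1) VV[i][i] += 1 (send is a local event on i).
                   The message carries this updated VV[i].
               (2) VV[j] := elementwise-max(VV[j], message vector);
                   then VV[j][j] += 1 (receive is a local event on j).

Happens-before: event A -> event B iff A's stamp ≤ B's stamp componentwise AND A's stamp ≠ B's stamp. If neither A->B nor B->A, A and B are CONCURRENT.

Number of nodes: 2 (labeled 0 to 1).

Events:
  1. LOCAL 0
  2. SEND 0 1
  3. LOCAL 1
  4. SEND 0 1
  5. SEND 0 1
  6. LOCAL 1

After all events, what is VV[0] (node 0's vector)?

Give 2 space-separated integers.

Initial: VV[0]=[0, 0]
Initial: VV[1]=[0, 0]
Event 1: LOCAL 0: VV[0][0]++ -> VV[0]=[1, 0]
Event 2: SEND 0->1: VV[0][0]++ -> VV[0]=[2, 0], msg_vec=[2, 0]; VV[1]=max(VV[1],msg_vec) then VV[1][1]++ -> VV[1]=[2, 1]
Event 3: LOCAL 1: VV[1][1]++ -> VV[1]=[2, 2]
Event 4: SEND 0->1: VV[0][0]++ -> VV[0]=[3, 0], msg_vec=[3, 0]; VV[1]=max(VV[1],msg_vec) then VV[1][1]++ -> VV[1]=[3, 3]
Event 5: SEND 0->1: VV[0][0]++ -> VV[0]=[4, 0], msg_vec=[4, 0]; VV[1]=max(VV[1],msg_vec) then VV[1][1]++ -> VV[1]=[4, 4]
Event 6: LOCAL 1: VV[1][1]++ -> VV[1]=[4, 5]
Final vectors: VV[0]=[4, 0]; VV[1]=[4, 5]

Answer: 4 0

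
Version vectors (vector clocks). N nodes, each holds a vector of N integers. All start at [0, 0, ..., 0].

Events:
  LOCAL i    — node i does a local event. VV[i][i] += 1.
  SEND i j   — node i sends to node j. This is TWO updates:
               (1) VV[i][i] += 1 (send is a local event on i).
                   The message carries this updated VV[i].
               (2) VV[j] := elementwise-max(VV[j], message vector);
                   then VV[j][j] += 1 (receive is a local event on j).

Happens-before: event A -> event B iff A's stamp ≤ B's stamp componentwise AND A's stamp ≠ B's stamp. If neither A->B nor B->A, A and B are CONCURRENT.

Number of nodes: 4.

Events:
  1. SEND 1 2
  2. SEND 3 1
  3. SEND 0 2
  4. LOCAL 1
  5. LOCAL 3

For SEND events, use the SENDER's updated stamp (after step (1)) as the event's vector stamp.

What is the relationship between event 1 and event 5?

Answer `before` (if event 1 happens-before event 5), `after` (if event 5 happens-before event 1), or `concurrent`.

Initial: VV[0]=[0, 0, 0, 0]
Initial: VV[1]=[0, 0, 0, 0]
Initial: VV[2]=[0, 0, 0, 0]
Initial: VV[3]=[0, 0, 0, 0]
Event 1: SEND 1->2: VV[1][1]++ -> VV[1]=[0, 1, 0, 0], msg_vec=[0, 1, 0, 0]; VV[2]=max(VV[2],msg_vec) then VV[2][2]++ -> VV[2]=[0, 1, 1, 0]
Event 2: SEND 3->1: VV[3][3]++ -> VV[3]=[0, 0, 0, 1], msg_vec=[0, 0, 0, 1]; VV[1]=max(VV[1],msg_vec) then VV[1][1]++ -> VV[1]=[0, 2, 0, 1]
Event 3: SEND 0->2: VV[0][0]++ -> VV[0]=[1, 0, 0, 0], msg_vec=[1, 0, 0, 0]; VV[2]=max(VV[2],msg_vec) then VV[2][2]++ -> VV[2]=[1, 1, 2, 0]
Event 4: LOCAL 1: VV[1][1]++ -> VV[1]=[0, 3, 0, 1]
Event 5: LOCAL 3: VV[3][3]++ -> VV[3]=[0, 0, 0, 2]
Event 1 stamp: [0, 1, 0, 0]
Event 5 stamp: [0, 0, 0, 2]
[0, 1, 0, 0] <= [0, 0, 0, 2]? False
[0, 0, 0, 2] <= [0, 1, 0, 0]? False
Relation: concurrent

Answer: concurrent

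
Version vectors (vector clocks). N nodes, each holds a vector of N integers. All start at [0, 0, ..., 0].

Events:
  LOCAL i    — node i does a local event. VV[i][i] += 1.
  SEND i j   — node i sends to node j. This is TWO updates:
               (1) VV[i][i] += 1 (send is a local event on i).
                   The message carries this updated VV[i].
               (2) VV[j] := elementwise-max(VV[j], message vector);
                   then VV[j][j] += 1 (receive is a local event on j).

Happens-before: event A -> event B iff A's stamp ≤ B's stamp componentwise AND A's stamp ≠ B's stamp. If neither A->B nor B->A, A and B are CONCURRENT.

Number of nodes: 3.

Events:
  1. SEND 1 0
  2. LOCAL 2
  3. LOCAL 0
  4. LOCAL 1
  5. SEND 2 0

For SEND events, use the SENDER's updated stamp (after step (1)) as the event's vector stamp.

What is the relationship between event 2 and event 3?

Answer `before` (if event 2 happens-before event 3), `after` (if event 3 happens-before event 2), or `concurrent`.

Initial: VV[0]=[0, 0, 0]
Initial: VV[1]=[0, 0, 0]
Initial: VV[2]=[0, 0, 0]
Event 1: SEND 1->0: VV[1][1]++ -> VV[1]=[0, 1, 0], msg_vec=[0, 1, 0]; VV[0]=max(VV[0],msg_vec) then VV[0][0]++ -> VV[0]=[1, 1, 0]
Event 2: LOCAL 2: VV[2][2]++ -> VV[2]=[0, 0, 1]
Event 3: LOCAL 0: VV[0][0]++ -> VV[0]=[2, 1, 0]
Event 4: LOCAL 1: VV[1][1]++ -> VV[1]=[0, 2, 0]
Event 5: SEND 2->0: VV[2][2]++ -> VV[2]=[0, 0, 2], msg_vec=[0, 0, 2]; VV[0]=max(VV[0],msg_vec) then VV[0][0]++ -> VV[0]=[3, 1, 2]
Event 2 stamp: [0, 0, 1]
Event 3 stamp: [2, 1, 0]
[0, 0, 1] <= [2, 1, 0]? False
[2, 1, 0] <= [0, 0, 1]? False
Relation: concurrent

Answer: concurrent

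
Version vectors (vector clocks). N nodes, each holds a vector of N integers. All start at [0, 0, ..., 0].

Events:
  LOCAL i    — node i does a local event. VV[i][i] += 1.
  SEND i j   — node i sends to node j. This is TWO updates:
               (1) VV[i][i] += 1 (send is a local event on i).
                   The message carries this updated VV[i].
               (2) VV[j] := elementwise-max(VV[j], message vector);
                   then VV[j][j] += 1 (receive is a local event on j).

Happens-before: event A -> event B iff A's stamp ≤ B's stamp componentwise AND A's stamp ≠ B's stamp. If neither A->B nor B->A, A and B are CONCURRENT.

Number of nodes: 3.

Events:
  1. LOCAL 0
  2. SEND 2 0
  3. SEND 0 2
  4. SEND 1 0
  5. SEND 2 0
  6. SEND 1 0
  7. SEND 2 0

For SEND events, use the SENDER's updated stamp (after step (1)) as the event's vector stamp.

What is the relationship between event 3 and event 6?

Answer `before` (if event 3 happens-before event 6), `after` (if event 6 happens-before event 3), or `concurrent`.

Answer: concurrent

Derivation:
Initial: VV[0]=[0, 0, 0]
Initial: VV[1]=[0, 0, 0]
Initial: VV[2]=[0, 0, 0]
Event 1: LOCAL 0: VV[0][0]++ -> VV[0]=[1, 0, 0]
Event 2: SEND 2->0: VV[2][2]++ -> VV[2]=[0, 0, 1], msg_vec=[0, 0, 1]; VV[0]=max(VV[0],msg_vec) then VV[0][0]++ -> VV[0]=[2, 0, 1]
Event 3: SEND 0->2: VV[0][0]++ -> VV[0]=[3, 0, 1], msg_vec=[3, 0, 1]; VV[2]=max(VV[2],msg_vec) then VV[2][2]++ -> VV[2]=[3, 0, 2]
Event 4: SEND 1->0: VV[1][1]++ -> VV[1]=[0, 1, 0], msg_vec=[0, 1, 0]; VV[0]=max(VV[0],msg_vec) then VV[0][0]++ -> VV[0]=[4, 1, 1]
Event 5: SEND 2->0: VV[2][2]++ -> VV[2]=[3, 0, 3], msg_vec=[3, 0, 3]; VV[0]=max(VV[0],msg_vec) then VV[0][0]++ -> VV[0]=[5, 1, 3]
Event 6: SEND 1->0: VV[1][1]++ -> VV[1]=[0, 2, 0], msg_vec=[0, 2, 0]; VV[0]=max(VV[0],msg_vec) then VV[0][0]++ -> VV[0]=[6, 2, 3]
Event 7: SEND 2->0: VV[2][2]++ -> VV[2]=[3, 0, 4], msg_vec=[3, 0, 4]; VV[0]=max(VV[0],msg_vec) then VV[0][0]++ -> VV[0]=[7, 2, 4]
Event 3 stamp: [3, 0, 1]
Event 6 stamp: [0, 2, 0]
[3, 0, 1] <= [0, 2, 0]? False
[0, 2, 0] <= [3, 0, 1]? False
Relation: concurrent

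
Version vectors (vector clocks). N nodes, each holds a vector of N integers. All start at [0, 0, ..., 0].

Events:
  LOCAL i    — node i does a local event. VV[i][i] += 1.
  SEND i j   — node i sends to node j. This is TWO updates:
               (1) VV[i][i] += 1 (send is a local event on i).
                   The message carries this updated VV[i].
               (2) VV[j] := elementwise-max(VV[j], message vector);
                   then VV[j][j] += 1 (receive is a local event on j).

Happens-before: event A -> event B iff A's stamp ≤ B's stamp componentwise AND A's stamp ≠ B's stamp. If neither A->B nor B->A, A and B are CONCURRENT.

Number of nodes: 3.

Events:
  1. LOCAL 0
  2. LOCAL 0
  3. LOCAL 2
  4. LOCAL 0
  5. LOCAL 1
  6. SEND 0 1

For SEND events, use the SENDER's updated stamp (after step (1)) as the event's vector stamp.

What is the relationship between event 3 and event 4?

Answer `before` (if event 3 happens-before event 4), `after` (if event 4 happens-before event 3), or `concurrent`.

Initial: VV[0]=[0, 0, 0]
Initial: VV[1]=[0, 0, 0]
Initial: VV[2]=[0, 0, 0]
Event 1: LOCAL 0: VV[0][0]++ -> VV[0]=[1, 0, 0]
Event 2: LOCAL 0: VV[0][0]++ -> VV[0]=[2, 0, 0]
Event 3: LOCAL 2: VV[2][2]++ -> VV[2]=[0, 0, 1]
Event 4: LOCAL 0: VV[0][0]++ -> VV[0]=[3, 0, 0]
Event 5: LOCAL 1: VV[1][1]++ -> VV[1]=[0, 1, 0]
Event 6: SEND 0->1: VV[0][0]++ -> VV[0]=[4, 0, 0], msg_vec=[4, 0, 0]; VV[1]=max(VV[1],msg_vec) then VV[1][1]++ -> VV[1]=[4, 2, 0]
Event 3 stamp: [0, 0, 1]
Event 4 stamp: [3, 0, 0]
[0, 0, 1] <= [3, 0, 0]? False
[3, 0, 0] <= [0, 0, 1]? False
Relation: concurrent

Answer: concurrent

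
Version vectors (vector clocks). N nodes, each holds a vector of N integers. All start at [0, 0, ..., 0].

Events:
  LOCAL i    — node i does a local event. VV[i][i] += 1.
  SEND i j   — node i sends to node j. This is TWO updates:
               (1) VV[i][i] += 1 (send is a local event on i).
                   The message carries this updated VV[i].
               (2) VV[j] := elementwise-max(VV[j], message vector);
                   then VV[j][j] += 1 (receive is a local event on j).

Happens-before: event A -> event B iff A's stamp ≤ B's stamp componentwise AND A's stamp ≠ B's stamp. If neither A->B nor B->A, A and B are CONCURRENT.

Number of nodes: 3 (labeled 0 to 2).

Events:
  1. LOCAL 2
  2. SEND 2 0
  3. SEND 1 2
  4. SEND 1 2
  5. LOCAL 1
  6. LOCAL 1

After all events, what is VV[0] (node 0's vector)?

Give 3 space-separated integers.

Initial: VV[0]=[0, 0, 0]
Initial: VV[1]=[0, 0, 0]
Initial: VV[2]=[0, 0, 0]
Event 1: LOCAL 2: VV[2][2]++ -> VV[2]=[0, 0, 1]
Event 2: SEND 2->0: VV[2][2]++ -> VV[2]=[0, 0, 2], msg_vec=[0, 0, 2]; VV[0]=max(VV[0],msg_vec) then VV[0][0]++ -> VV[0]=[1, 0, 2]
Event 3: SEND 1->2: VV[1][1]++ -> VV[1]=[0, 1, 0], msg_vec=[0, 1, 0]; VV[2]=max(VV[2],msg_vec) then VV[2][2]++ -> VV[2]=[0, 1, 3]
Event 4: SEND 1->2: VV[1][1]++ -> VV[1]=[0, 2, 0], msg_vec=[0, 2, 0]; VV[2]=max(VV[2],msg_vec) then VV[2][2]++ -> VV[2]=[0, 2, 4]
Event 5: LOCAL 1: VV[1][1]++ -> VV[1]=[0, 3, 0]
Event 6: LOCAL 1: VV[1][1]++ -> VV[1]=[0, 4, 0]
Final vectors: VV[0]=[1, 0, 2]; VV[1]=[0, 4, 0]; VV[2]=[0, 2, 4]

Answer: 1 0 2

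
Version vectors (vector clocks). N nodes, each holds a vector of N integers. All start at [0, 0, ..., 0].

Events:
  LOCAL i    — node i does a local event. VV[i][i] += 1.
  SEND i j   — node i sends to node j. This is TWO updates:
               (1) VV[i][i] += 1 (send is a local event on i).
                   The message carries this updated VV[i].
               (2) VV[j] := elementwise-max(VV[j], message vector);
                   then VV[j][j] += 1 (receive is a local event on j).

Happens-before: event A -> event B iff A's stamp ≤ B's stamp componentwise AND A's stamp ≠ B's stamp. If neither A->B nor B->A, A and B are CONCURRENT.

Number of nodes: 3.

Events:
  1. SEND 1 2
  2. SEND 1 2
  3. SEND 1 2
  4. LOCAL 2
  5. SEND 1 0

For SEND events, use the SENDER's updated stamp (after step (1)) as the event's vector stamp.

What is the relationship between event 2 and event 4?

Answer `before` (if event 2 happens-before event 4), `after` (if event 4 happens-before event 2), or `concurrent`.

Answer: before

Derivation:
Initial: VV[0]=[0, 0, 0]
Initial: VV[1]=[0, 0, 0]
Initial: VV[2]=[0, 0, 0]
Event 1: SEND 1->2: VV[1][1]++ -> VV[1]=[0, 1, 0], msg_vec=[0, 1, 0]; VV[2]=max(VV[2],msg_vec) then VV[2][2]++ -> VV[2]=[0, 1, 1]
Event 2: SEND 1->2: VV[1][1]++ -> VV[1]=[0, 2, 0], msg_vec=[0, 2, 0]; VV[2]=max(VV[2],msg_vec) then VV[2][2]++ -> VV[2]=[0, 2, 2]
Event 3: SEND 1->2: VV[1][1]++ -> VV[1]=[0, 3, 0], msg_vec=[0, 3, 0]; VV[2]=max(VV[2],msg_vec) then VV[2][2]++ -> VV[2]=[0, 3, 3]
Event 4: LOCAL 2: VV[2][2]++ -> VV[2]=[0, 3, 4]
Event 5: SEND 1->0: VV[1][1]++ -> VV[1]=[0, 4, 0], msg_vec=[0, 4, 0]; VV[0]=max(VV[0],msg_vec) then VV[0][0]++ -> VV[0]=[1, 4, 0]
Event 2 stamp: [0, 2, 0]
Event 4 stamp: [0, 3, 4]
[0, 2, 0] <= [0, 3, 4]? True
[0, 3, 4] <= [0, 2, 0]? False
Relation: before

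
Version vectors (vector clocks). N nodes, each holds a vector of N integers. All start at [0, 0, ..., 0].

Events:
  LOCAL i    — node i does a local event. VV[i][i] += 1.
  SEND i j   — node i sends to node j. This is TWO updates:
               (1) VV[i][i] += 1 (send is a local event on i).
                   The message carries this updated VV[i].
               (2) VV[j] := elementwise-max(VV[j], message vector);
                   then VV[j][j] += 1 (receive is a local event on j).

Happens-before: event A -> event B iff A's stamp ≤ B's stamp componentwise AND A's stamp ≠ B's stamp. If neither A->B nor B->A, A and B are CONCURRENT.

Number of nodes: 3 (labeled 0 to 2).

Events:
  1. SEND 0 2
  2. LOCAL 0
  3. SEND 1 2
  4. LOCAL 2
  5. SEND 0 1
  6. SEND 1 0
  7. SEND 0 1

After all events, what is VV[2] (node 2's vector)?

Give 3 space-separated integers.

Answer: 1 1 3

Derivation:
Initial: VV[0]=[0, 0, 0]
Initial: VV[1]=[0, 0, 0]
Initial: VV[2]=[0, 0, 0]
Event 1: SEND 0->2: VV[0][0]++ -> VV[0]=[1, 0, 0], msg_vec=[1, 0, 0]; VV[2]=max(VV[2],msg_vec) then VV[2][2]++ -> VV[2]=[1, 0, 1]
Event 2: LOCAL 0: VV[0][0]++ -> VV[0]=[2, 0, 0]
Event 3: SEND 1->2: VV[1][1]++ -> VV[1]=[0, 1, 0], msg_vec=[0, 1, 0]; VV[2]=max(VV[2],msg_vec) then VV[2][2]++ -> VV[2]=[1, 1, 2]
Event 4: LOCAL 2: VV[2][2]++ -> VV[2]=[1, 1, 3]
Event 5: SEND 0->1: VV[0][0]++ -> VV[0]=[3, 0, 0], msg_vec=[3, 0, 0]; VV[1]=max(VV[1],msg_vec) then VV[1][1]++ -> VV[1]=[3, 2, 0]
Event 6: SEND 1->0: VV[1][1]++ -> VV[1]=[3, 3, 0], msg_vec=[3, 3, 0]; VV[0]=max(VV[0],msg_vec) then VV[0][0]++ -> VV[0]=[4, 3, 0]
Event 7: SEND 0->1: VV[0][0]++ -> VV[0]=[5, 3, 0], msg_vec=[5, 3, 0]; VV[1]=max(VV[1],msg_vec) then VV[1][1]++ -> VV[1]=[5, 4, 0]
Final vectors: VV[0]=[5, 3, 0]; VV[1]=[5, 4, 0]; VV[2]=[1, 1, 3]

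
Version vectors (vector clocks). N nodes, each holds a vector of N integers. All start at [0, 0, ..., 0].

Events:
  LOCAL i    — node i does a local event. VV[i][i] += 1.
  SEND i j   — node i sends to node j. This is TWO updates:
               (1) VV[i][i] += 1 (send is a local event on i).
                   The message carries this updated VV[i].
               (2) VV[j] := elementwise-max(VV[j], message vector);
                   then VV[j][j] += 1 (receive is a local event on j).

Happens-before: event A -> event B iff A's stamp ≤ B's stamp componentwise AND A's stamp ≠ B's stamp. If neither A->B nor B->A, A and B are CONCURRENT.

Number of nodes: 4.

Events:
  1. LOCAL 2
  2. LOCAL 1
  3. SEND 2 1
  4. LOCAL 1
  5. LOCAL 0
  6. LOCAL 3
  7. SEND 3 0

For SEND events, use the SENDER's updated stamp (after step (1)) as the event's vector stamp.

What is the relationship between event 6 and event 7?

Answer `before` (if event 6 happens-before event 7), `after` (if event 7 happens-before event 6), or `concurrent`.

Initial: VV[0]=[0, 0, 0, 0]
Initial: VV[1]=[0, 0, 0, 0]
Initial: VV[2]=[0, 0, 0, 0]
Initial: VV[3]=[0, 0, 0, 0]
Event 1: LOCAL 2: VV[2][2]++ -> VV[2]=[0, 0, 1, 0]
Event 2: LOCAL 1: VV[1][1]++ -> VV[1]=[0, 1, 0, 0]
Event 3: SEND 2->1: VV[2][2]++ -> VV[2]=[0, 0, 2, 0], msg_vec=[0, 0, 2, 0]; VV[1]=max(VV[1],msg_vec) then VV[1][1]++ -> VV[1]=[0, 2, 2, 0]
Event 4: LOCAL 1: VV[1][1]++ -> VV[1]=[0, 3, 2, 0]
Event 5: LOCAL 0: VV[0][0]++ -> VV[0]=[1, 0, 0, 0]
Event 6: LOCAL 3: VV[3][3]++ -> VV[3]=[0, 0, 0, 1]
Event 7: SEND 3->0: VV[3][3]++ -> VV[3]=[0, 0, 0, 2], msg_vec=[0, 0, 0, 2]; VV[0]=max(VV[0],msg_vec) then VV[0][0]++ -> VV[0]=[2, 0, 0, 2]
Event 6 stamp: [0, 0, 0, 1]
Event 7 stamp: [0, 0, 0, 2]
[0, 0, 0, 1] <= [0, 0, 0, 2]? True
[0, 0, 0, 2] <= [0, 0, 0, 1]? False
Relation: before

Answer: before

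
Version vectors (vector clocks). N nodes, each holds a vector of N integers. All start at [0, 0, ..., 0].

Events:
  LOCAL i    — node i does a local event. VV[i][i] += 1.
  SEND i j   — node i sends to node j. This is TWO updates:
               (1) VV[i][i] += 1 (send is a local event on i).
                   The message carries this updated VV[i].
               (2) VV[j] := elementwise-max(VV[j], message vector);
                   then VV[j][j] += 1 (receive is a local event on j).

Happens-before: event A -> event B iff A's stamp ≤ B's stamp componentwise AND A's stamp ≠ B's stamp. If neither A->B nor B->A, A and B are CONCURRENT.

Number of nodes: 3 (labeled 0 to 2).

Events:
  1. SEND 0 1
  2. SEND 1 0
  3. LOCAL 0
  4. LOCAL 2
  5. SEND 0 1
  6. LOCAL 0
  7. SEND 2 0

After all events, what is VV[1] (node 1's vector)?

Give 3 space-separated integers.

Initial: VV[0]=[0, 0, 0]
Initial: VV[1]=[0, 0, 0]
Initial: VV[2]=[0, 0, 0]
Event 1: SEND 0->1: VV[0][0]++ -> VV[0]=[1, 0, 0], msg_vec=[1, 0, 0]; VV[1]=max(VV[1],msg_vec) then VV[1][1]++ -> VV[1]=[1, 1, 0]
Event 2: SEND 1->0: VV[1][1]++ -> VV[1]=[1, 2, 0], msg_vec=[1, 2, 0]; VV[0]=max(VV[0],msg_vec) then VV[0][0]++ -> VV[0]=[2, 2, 0]
Event 3: LOCAL 0: VV[0][0]++ -> VV[0]=[3, 2, 0]
Event 4: LOCAL 2: VV[2][2]++ -> VV[2]=[0, 0, 1]
Event 5: SEND 0->1: VV[0][0]++ -> VV[0]=[4, 2, 0], msg_vec=[4, 2, 0]; VV[1]=max(VV[1],msg_vec) then VV[1][1]++ -> VV[1]=[4, 3, 0]
Event 6: LOCAL 0: VV[0][0]++ -> VV[0]=[5, 2, 0]
Event 7: SEND 2->0: VV[2][2]++ -> VV[2]=[0, 0, 2], msg_vec=[0, 0, 2]; VV[0]=max(VV[0],msg_vec) then VV[0][0]++ -> VV[0]=[6, 2, 2]
Final vectors: VV[0]=[6, 2, 2]; VV[1]=[4, 3, 0]; VV[2]=[0, 0, 2]

Answer: 4 3 0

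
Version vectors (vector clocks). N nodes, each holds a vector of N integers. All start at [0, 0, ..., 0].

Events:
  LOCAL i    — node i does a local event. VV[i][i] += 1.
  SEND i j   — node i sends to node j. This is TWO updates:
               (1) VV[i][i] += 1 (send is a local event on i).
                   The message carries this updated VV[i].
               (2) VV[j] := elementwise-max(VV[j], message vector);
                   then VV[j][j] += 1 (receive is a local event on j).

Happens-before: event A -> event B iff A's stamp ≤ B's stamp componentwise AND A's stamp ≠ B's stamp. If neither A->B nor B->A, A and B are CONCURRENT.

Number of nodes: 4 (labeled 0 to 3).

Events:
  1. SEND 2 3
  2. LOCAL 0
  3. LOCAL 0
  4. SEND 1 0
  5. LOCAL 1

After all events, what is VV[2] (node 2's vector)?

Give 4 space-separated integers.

Initial: VV[0]=[0, 0, 0, 0]
Initial: VV[1]=[0, 0, 0, 0]
Initial: VV[2]=[0, 0, 0, 0]
Initial: VV[3]=[0, 0, 0, 0]
Event 1: SEND 2->3: VV[2][2]++ -> VV[2]=[0, 0, 1, 0], msg_vec=[0, 0, 1, 0]; VV[3]=max(VV[3],msg_vec) then VV[3][3]++ -> VV[3]=[0, 0, 1, 1]
Event 2: LOCAL 0: VV[0][0]++ -> VV[0]=[1, 0, 0, 0]
Event 3: LOCAL 0: VV[0][0]++ -> VV[0]=[2, 0, 0, 0]
Event 4: SEND 1->0: VV[1][1]++ -> VV[1]=[0, 1, 0, 0], msg_vec=[0, 1, 0, 0]; VV[0]=max(VV[0],msg_vec) then VV[0][0]++ -> VV[0]=[3, 1, 0, 0]
Event 5: LOCAL 1: VV[1][1]++ -> VV[1]=[0, 2, 0, 0]
Final vectors: VV[0]=[3, 1, 0, 0]; VV[1]=[0, 2, 0, 0]; VV[2]=[0, 0, 1, 0]; VV[3]=[0, 0, 1, 1]

Answer: 0 0 1 0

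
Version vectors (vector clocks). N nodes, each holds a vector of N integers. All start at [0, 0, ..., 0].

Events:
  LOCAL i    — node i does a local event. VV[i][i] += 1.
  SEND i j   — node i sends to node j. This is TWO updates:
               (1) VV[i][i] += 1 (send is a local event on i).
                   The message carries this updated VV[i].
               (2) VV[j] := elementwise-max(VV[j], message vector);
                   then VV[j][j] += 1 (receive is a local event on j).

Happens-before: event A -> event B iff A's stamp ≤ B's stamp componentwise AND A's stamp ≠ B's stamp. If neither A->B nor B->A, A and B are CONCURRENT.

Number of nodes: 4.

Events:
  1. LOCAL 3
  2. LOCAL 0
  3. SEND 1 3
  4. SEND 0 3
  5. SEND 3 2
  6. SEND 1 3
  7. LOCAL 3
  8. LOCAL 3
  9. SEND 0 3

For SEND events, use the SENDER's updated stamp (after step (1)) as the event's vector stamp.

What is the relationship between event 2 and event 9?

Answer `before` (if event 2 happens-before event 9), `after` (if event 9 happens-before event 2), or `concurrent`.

Initial: VV[0]=[0, 0, 0, 0]
Initial: VV[1]=[0, 0, 0, 0]
Initial: VV[2]=[0, 0, 0, 0]
Initial: VV[3]=[0, 0, 0, 0]
Event 1: LOCAL 3: VV[3][3]++ -> VV[3]=[0, 0, 0, 1]
Event 2: LOCAL 0: VV[0][0]++ -> VV[0]=[1, 0, 0, 0]
Event 3: SEND 1->3: VV[1][1]++ -> VV[1]=[0, 1, 0, 0], msg_vec=[0, 1, 0, 0]; VV[3]=max(VV[3],msg_vec) then VV[3][3]++ -> VV[3]=[0, 1, 0, 2]
Event 4: SEND 0->3: VV[0][0]++ -> VV[0]=[2, 0, 0, 0], msg_vec=[2, 0, 0, 0]; VV[3]=max(VV[3],msg_vec) then VV[3][3]++ -> VV[3]=[2, 1, 0, 3]
Event 5: SEND 3->2: VV[3][3]++ -> VV[3]=[2, 1, 0, 4], msg_vec=[2, 1, 0, 4]; VV[2]=max(VV[2],msg_vec) then VV[2][2]++ -> VV[2]=[2, 1, 1, 4]
Event 6: SEND 1->3: VV[1][1]++ -> VV[1]=[0, 2, 0, 0], msg_vec=[0, 2, 0, 0]; VV[3]=max(VV[3],msg_vec) then VV[3][3]++ -> VV[3]=[2, 2, 0, 5]
Event 7: LOCAL 3: VV[3][3]++ -> VV[3]=[2, 2, 0, 6]
Event 8: LOCAL 3: VV[3][3]++ -> VV[3]=[2, 2, 0, 7]
Event 9: SEND 0->3: VV[0][0]++ -> VV[0]=[3, 0, 0, 0], msg_vec=[3, 0, 0, 0]; VV[3]=max(VV[3],msg_vec) then VV[3][3]++ -> VV[3]=[3, 2, 0, 8]
Event 2 stamp: [1, 0, 0, 0]
Event 9 stamp: [3, 0, 0, 0]
[1, 0, 0, 0] <= [3, 0, 0, 0]? True
[3, 0, 0, 0] <= [1, 0, 0, 0]? False
Relation: before

Answer: before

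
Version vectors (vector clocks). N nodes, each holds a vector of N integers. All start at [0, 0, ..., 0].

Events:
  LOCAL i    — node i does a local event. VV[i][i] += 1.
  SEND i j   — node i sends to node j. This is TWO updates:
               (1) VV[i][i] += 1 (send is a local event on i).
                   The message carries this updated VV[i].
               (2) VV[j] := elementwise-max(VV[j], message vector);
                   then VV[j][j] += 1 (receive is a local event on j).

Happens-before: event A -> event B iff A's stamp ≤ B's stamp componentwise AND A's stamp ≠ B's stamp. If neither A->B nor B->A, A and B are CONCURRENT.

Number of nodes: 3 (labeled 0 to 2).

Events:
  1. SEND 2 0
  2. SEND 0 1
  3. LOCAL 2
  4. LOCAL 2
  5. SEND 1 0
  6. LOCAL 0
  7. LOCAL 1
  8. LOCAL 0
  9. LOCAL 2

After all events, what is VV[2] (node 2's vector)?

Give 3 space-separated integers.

Initial: VV[0]=[0, 0, 0]
Initial: VV[1]=[0, 0, 0]
Initial: VV[2]=[0, 0, 0]
Event 1: SEND 2->0: VV[2][2]++ -> VV[2]=[0, 0, 1], msg_vec=[0, 0, 1]; VV[0]=max(VV[0],msg_vec) then VV[0][0]++ -> VV[0]=[1, 0, 1]
Event 2: SEND 0->1: VV[0][0]++ -> VV[0]=[2, 0, 1], msg_vec=[2, 0, 1]; VV[1]=max(VV[1],msg_vec) then VV[1][1]++ -> VV[1]=[2, 1, 1]
Event 3: LOCAL 2: VV[2][2]++ -> VV[2]=[0, 0, 2]
Event 4: LOCAL 2: VV[2][2]++ -> VV[2]=[0, 0, 3]
Event 5: SEND 1->0: VV[1][1]++ -> VV[1]=[2, 2, 1], msg_vec=[2, 2, 1]; VV[0]=max(VV[0],msg_vec) then VV[0][0]++ -> VV[0]=[3, 2, 1]
Event 6: LOCAL 0: VV[0][0]++ -> VV[0]=[4, 2, 1]
Event 7: LOCAL 1: VV[1][1]++ -> VV[1]=[2, 3, 1]
Event 8: LOCAL 0: VV[0][0]++ -> VV[0]=[5, 2, 1]
Event 9: LOCAL 2: VV[2][2]++ -> VV[2]=[0, 0, 4]
Final vectors: VV[0]=[5, 2, 1]; VV[1]=[2, 3, 1]; VV[2]=[0, 0, 4]

Answer: 0 0 4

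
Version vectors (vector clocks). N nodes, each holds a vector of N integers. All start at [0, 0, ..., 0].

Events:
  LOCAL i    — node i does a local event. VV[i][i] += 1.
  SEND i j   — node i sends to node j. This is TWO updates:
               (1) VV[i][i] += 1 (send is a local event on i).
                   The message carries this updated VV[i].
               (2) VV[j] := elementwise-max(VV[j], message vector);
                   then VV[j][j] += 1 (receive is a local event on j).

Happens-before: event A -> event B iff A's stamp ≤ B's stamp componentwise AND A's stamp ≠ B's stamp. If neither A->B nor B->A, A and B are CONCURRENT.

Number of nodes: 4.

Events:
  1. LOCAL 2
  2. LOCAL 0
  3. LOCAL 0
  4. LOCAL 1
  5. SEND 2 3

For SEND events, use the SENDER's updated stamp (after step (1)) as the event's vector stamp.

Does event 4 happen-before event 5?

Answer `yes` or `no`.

Initial: VV[0]=[0, 0, 0, 0]
Initial: VV[1]=[0, 0, 0, 0]
Initial: VV[2]=[0, 0, 0, 0]
Initial: VV[3]=[0, 0, 0, 0]
Event 1: LOCAL 2: VV[2][2]++ -> VV[2]=[0, 0, 1, 0]
Event 2: LOCAL 0: VV[0][0]++ -> VV[0]=[1, 0, 0, 0]
Event 3: LOCAL 0: VV[0][0]++ -> VV[0]=[2, 0, 0, 0]
Event 4: LOCAL 1: VV[1][1]++ -> VV[1]=[0, 1, 0, 0]
Event 5: SEND 2->3: VV[2][2]++ -> VV[2]=[0, 0, 2, 0], msg_vec=[0, 0, 2, 0]; VV[3]=max(VV[3],msg_vec) then VV[3][3]++ -> VV[3]=[0, 0, 2, 1]
Event 4 stamp: [0, 1, 0, 0]
Event 5 stamp: [0, 0, 2, 0]
[0, 1, 0, 0] <= [0, 0, 2, 0]? False. Equal? False. Happens-before: False

Answer: no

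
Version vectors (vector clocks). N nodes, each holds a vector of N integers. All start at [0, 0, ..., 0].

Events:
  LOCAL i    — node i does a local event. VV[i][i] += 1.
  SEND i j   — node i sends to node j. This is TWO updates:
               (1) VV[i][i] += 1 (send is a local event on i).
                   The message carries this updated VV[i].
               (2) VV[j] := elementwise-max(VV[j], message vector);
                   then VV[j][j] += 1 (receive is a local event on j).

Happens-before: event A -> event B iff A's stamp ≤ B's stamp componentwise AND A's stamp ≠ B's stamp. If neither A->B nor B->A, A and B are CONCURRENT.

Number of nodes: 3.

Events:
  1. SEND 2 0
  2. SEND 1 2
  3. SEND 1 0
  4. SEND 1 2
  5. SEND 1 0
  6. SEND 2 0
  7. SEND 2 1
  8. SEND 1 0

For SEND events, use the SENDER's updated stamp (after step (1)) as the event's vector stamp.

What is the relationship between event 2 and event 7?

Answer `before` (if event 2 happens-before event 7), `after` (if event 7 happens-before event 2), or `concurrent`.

Initial: VV[0]=[0, 0, 0]
Initial: VV[1]=[0, 0, 0]
Initial: VV[2]=[0, 0, 0]
Event 1: SEND 2->0: VV[2][2]++ -> VV[2]=[0, 0, 1], msg_vec=[0, 0, 1]; VV[0]=max(VV[0],msg_vec) then VV[0][0]++ -> VV[0]=[1, 0, 1]
Event 2: SEND 1->2: VV[1][1]++ -> VV[1]=[0, 1, 0], msg_vec=[0, 1, 0]; VV[2]=max(VV[2],msg_vec) then VV[2][2]++ -> VV[2]=[0, 1, 2]
Event 3: SEND 1->0: VV[1][1]++ -> VV[1]=[0, 2, 0], msg_vec=[0, 2, 0]; VV[0]=max(VV[0],msg_vec) then VV[0][0]++ -> VV[0]=[2, 2, 1]
Event 4: SEND 1->2: VV[1][1]++ -> VV[1]=[0, 3, 0], msg_vec=[0, 3, 0]; VV[2]=max(VV[2],msg_vec) then VV[2][2]++ -> VV[2]=[0, 3, 3]
Event 5: SEND 1->0: VV[1][1]++ -> VV[1]=[0, 4, 0], msg_vec=[0, 4, 0]; VV[0]=max(VV[0],msg_vec) then VV[0][0]++ -> VV[0]=[3, 4, 1]
Event 6: SEND 2->0: VV[2][2]++ -> VV[2]=[0, 3, 4], msg_vec=[0, 3, 4]; VV[0]=max(VV[0],msg_vec) then VV[0][0]++ -> VV[0]=[4, 4, 4]
Event 7: SEND 2->1: VV[2][2]++ -> VV[2]=[0, 3, 5], msg_vec=[0, 3, 5]; VV[1]=max(VV[1],msg_vec) then VV[1][1]++ -> VV[1]=[0, 5, 5]
Event 8: SEND 1->0: VV[1][1]++ -> VV[1]=[0, 6, 5], msg_vec=[0, 6, 5]; VV[0]=max(VV[0],msg_vec) then VV[0][0]++ -> VV[0]=[5, 6, 5]
Event 2 stamp: [0, 1, 0]
Event 7 stamp: [0, 3, 5]
[0, 1, 0] <= [0, 3, 5]? True
[0, 3, 5] <= [0, 1, 0]? False
Relation: before

Answer: before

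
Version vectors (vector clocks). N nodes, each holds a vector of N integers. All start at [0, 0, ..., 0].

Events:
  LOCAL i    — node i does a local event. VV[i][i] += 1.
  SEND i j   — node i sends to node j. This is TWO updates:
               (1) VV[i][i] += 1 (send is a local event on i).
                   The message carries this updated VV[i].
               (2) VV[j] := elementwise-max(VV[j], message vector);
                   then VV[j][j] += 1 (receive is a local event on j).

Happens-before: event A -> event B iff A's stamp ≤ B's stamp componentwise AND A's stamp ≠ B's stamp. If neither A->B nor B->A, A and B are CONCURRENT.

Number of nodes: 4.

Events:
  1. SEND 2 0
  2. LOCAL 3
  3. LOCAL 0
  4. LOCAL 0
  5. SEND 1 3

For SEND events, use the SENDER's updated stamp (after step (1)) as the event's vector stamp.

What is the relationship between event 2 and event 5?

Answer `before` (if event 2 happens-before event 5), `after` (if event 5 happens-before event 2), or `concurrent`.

Initial: VV[0]=[0, 0, 0, 0]
Initial: VV[1]=[0, 0, 0, 0]
Initial: VV[2]=[0, 0, 0, 0]
Initial: VV[3]=[0, 0, 0, 0]
Event 1: SEND 2->0: VV[2][2]++ -> VV[2]=[0, 0, 1, 0], msg_vec=[0, 0, 1, 0]; VV[0]=max(VV[0],msg_vec) then VV[0][0]++ -> VV[0]=[1, 0, 1, 0]
Event 2: LOCAL 3: VV[3][3]++ -> VV[3]=[0, 0, 0, 1]
Event 3: LOCAL 0: VV[0][0]++ -> VV[0]=[2, 0, 1, 0]
Event 4: LOCAL 0: VV[0][0]++ -> VV[0]=[3, 0, 1, 0]
Event 5: SEND 1->3: VV[1][1]++ -> VV[1]=[0, 1, 0, 0], msg_vec=[0, 1, 0, 0]; VV[3]=max(VV[3],msg_vec) then VV[3][3]++ -> VV[3]=[0, 1, 0, 2]
Event 2 stamp: [0, 0, 0, 1]
Event 5 stamp: [0, 1, 0, 0]
[0, 0, 0, 1] <= [0, 1, 0, 0]? False
[0, 1, 0, 0] <= [0, 0, 0, 1]? False
Relation: concurrent

Answer: concurrent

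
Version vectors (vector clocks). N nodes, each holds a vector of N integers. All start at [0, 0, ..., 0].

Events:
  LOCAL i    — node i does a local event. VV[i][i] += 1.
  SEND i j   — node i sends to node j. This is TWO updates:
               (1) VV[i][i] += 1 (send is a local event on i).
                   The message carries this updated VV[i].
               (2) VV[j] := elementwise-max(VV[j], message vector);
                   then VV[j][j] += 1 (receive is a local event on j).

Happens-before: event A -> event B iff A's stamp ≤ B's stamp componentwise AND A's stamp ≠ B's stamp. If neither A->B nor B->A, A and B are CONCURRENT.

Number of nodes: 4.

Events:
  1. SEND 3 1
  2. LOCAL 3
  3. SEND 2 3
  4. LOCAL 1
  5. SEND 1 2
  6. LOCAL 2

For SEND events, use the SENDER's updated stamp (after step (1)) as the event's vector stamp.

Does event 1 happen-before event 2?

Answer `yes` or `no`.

Initial: VV[0]=[0, 0, 0, 0]
Initial: VV[1]=[0, 0, 0, 0]
Initial: VV[2]=[0, 0, 0, 0]
Initial: VV[3]=[0, 0, 0, 0]
Event 1: SEND 3->1: VV[3][3]++ -> VV[3]=[0, 0, 0, 1], msg_vec=[0, 0, 0, 1]; VV[1]=max(VV[1],msg_vec) then VV[1][1]++ -> VV[1]=[0, 1, 0, 1]
Event 2: LOCAL 3: VV[3][3]++ -> VV[3]=[0, 0, 0, 2]
Event 3: SEND 2->3: VV[2][2]++ -> VV[2]=[0, 0, 1, 0], msg_vec=[0, 0, 1, 0]; VV[3]=max(VV[3],msg_vec) then VV[3][3]++ -> VV[3]=[0, 0, 1, 3]
Event 4: LOCAL 1: VV[1][1]++ -> VV[1]=[0, 2, 0, 1]
Event 5: SEND 1->2: VV[1][1]++ -> VV[1]=[0, 3, 0, 1], msg_vec=[0, 3, 0, 1]; VV[2]=max(VV[2],msg_vec) then VV[2][2]++ -> VV[2]=[0, 3, 2, 1]
Event 6: LOCAL 2: VV[2][2]++ -> VV[2]=[0, 3, 3, 1]
Event 1 stamp: [0, 0, 0, 1]
Event 2 stamp: [0, 0, 0, 2]
[0, 0, 0, 1] <= [0, 0, 0, 2]? True. Equal? False. Happens-before: True

Answer: yes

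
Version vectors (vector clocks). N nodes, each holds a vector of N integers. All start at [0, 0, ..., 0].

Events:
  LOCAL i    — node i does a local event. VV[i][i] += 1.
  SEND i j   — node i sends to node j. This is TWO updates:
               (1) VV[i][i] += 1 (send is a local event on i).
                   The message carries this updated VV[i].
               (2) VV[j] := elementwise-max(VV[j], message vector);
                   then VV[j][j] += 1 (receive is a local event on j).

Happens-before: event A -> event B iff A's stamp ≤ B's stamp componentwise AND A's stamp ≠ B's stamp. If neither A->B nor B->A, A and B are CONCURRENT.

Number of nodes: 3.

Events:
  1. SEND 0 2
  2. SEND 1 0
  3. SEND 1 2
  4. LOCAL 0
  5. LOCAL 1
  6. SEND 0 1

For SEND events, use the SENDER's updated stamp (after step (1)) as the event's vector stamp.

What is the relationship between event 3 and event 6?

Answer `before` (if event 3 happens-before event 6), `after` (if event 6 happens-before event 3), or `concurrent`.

Answer: concurrent

Derivation:
Initial: VV[0]=[0, 0, 0]
Initial: VV[1]=[0, 0, 0]
Initial: VV[2]=[0, 0, 0]
Event 1: SEND 0->2: VV[0][0]++ -> VV[0]=[1, 0, 0], msg_vec=[1, 0, 0]; VV[2]=max(VV[2],msg_vec) then VV[2][2]++ -> VV[2]=[1, 0, 1]
Event 2: SEND 1->0: VV[1][1]++ -> VV[1]=[0, 1, 0], msg_vec=[0, 1, 0]; VV[0]=max(VV[0],msg_vec) then VV[0][0]++ -> VV[0]=[2, 1, 0]
Event 3: SEND 1->2: VV[1][1]++ -> VV[1]=[0, 2, 0], msg_vec=[0, 2, 0]; VV[2]=max(VV[2],msg_vec) then VV[2][2]++ -> VV[2]=[1, 2, 2]
Event 4: LOCAL 0: VV[0][0]++ -> VV[0]=[3, 1, 0]
Event 5: LOCAL 1: VV[1][1]++ -> VV[1]=[0, 3, 0]
Event 6: SEND 0->1: VV[0][0]++ -> VV[0]=[4, 1, 0], msg_vec=[4, 1, 0]; VV[1]=max(VV[1],msg_vec) then VV[1][1]++ -> VV[1]=[4, 4, 0]
Event 3 stamp: [0, 2, 0]
Event 6 stamp: [4, 1, 0]
[0, 2, 0] <= [4, 1, 0]? False
[4, 1, 0] <= [0, 2, 0]? False
Relation: concurrent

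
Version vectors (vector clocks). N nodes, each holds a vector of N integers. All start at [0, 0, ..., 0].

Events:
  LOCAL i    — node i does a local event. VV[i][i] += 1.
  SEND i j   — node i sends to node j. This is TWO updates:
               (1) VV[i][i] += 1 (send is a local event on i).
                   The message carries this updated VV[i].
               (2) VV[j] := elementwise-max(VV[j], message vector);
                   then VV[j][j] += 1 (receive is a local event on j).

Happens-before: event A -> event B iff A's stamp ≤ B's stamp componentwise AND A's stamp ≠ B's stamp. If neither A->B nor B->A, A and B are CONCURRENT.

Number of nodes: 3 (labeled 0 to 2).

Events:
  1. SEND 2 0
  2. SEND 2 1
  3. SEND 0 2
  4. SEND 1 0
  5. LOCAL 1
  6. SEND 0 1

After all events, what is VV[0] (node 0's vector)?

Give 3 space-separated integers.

Initial: VV[0]=[0, 0, 0]
Initial: VV[1]=[0, 0, 0]
Initial: VV[2]=[0, 0, 0]
Event 1: SEND 2->0: VV[2][2]++ -> VV[2]=[0, 0, 1], msg_vec=[0, 0, 1]; VV[0]=max(VV[0],msg_vec) then VV[0][0]++ -> VV[0]=[1, 0, 1]
Event 2: SEND 2->1: VV[2][2]++ -> VV[2]=[0, 0, 2], msg_vec=[0, 0, 2]; VV[1]=max(VV[1],msg_vec) then VV[1][1]++ -> VV[1]=[0, 1, 2]
Event 3: SEND 0->2: VV[0][0]++ -> VV[0]=[2, 0, 1], msg_vec=[2, 0, 1]; VV[2]=max(VV[2],msg_vec) then VV[2][2]++ -> VV[2]=[2, 0, 3]
Event 4: SEND 1->0: VV[1][1]++ -> VV[1]=[0, 2, 2], msg_vec=[0, 2, 2]; VV[0]=max(VV[0],msg_vec) then VV[0][0]++ -> VV[0]=[3, 2, 2]
Event 5: LOCAL 1: VV[1][1]++ -> VV[1]=[0, 3, 2]
Event 6: SEND 0->1: VV[0][0]++ -> VV[0]=[4, 2, 2], msg_vec=[4, 2, 2]; VV[1]=max(VV[1],msg_vec) then VV[1][1]++ -> VV[1]=[4, 4, 2]
Final vectors: VV[0]=[4, 2, 2]; VV[1]=[4, 4, 2]; VV[2]=[2, 0, 3]

Answer: 4 2 2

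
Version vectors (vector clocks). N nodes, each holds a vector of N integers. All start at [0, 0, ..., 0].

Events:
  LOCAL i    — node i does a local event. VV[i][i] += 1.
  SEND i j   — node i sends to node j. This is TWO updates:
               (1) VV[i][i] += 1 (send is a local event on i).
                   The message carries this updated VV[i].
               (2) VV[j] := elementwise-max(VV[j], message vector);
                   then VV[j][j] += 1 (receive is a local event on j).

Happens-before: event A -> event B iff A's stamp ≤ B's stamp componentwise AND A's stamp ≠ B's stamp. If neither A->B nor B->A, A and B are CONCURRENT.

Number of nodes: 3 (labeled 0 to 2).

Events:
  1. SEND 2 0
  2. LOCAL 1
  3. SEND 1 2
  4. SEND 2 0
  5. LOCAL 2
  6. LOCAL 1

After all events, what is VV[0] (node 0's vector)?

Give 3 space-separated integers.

Answer: 2 2 3

Derivation:
Initial: VV[0]=[0, 0, 0]
Initial: VV[1]=[0, 0, 0]
Initial: VV[2]=[0, 0, 0]
Event 1: SEND 2->0: VV[2][2]++ -> VV[2]=[0, 0, 1], msg_vec=[0, 0, 1]; VV[0]=max(VV[0],msg_vec) then VV[0][0]++ -> VV[0]=[1, 0, 1]
Event 2: LOCAL 1: VV[1][1]++ -> VV[1]=[0, 1, 0]
Event 3: SEND 1->2: VV[1][1]++ -> VV[1]=[0, 2, 0], msg_vec=[0, 2, 0]; VV[2]=max(VV[2],msg_vec) then VV[2][2]++ -> VV[2]=[0, 2, 2]
Event 4: SEND 2->0: VV[2][2]++ -> VV[2]=[0, 2, 3], msg_vec=[0, 2, 3]; VV[0]=max(VV[0],msg_vec) then VV[0][0]++ -> VV[0]=[2, 2, 3]
Event 5: LOCAL 2: VV[2][2]++ -> VV[2]=[0, 2, 4]
Event 6: LOCAL 1: VV[1][1]++ -> VV[1]=[0, 3, 0]
Final vectors: VV[0]=[2, 2, 3]; VV[1]=[0, 3, 0]; VV[2]=[0, 2, 4]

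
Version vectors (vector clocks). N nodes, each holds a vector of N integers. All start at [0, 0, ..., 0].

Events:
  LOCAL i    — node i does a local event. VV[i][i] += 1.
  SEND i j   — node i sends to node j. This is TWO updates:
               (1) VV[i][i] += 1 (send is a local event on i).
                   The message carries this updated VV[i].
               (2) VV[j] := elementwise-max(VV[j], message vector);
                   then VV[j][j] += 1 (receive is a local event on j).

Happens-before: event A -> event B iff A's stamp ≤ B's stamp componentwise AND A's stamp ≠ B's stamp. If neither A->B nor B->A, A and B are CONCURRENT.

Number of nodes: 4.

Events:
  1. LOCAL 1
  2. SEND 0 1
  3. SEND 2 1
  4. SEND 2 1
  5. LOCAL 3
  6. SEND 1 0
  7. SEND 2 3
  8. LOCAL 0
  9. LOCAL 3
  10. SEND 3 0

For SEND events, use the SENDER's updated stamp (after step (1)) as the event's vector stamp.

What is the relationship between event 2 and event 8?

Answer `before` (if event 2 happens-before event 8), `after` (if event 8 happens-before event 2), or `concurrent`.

Initial: VV[0]=[0, 0, 0, 0]
Initial: VV[1]=[0, 0, 0, 0]
Initial: VV[2]=[0, 0, 0, 0]
Initial: VV[3]=[0, 0, 0, 0]
Event 1: LOCAL 1: VV[1][1]++ -> VV[1]=[0, 1, 0, 0]
Event 2: SEND 0->1: VV[0][0]++ -> VV[0]=[1, 0, 0, 0], msg_vec=[1, 0, 0, 0]; VV[1]=max(VV[1],msg_vec) then VV[1][1]++ -> VV[1]=[1, 2, 0, 0]
Event 3: SEND 2->1: VV[2][2]++ -> VV[2]=[0, 0, 1, 0], msg_vec=[0, 0, 1, 0]; VV[1]=max(VV[1],msg_vec) then VV[1][1]++ -> VV[1]=[1, 3, 1, 0]
Event 4: SEND 2->1: VV[2][2]++ -> VV[2]=[0, 0, 2, 0], msg_vec=[0, 0, 2, 0]; VV[1]=max(VV[1],msg_vec) then VV[1][1]++ -> VV[1]=[1, 4, 2, 0]
Event 5: LOCAL 3: VV[3][3]++ -> VV[3]=[0, 0, 0, 1]
Event 6: SEND 1->0: VV[1][1]++ -> VV[1]=[1, 5, 2, 0], msg_vec=[1, 5, 2, 0]; VV[0]=max(VV[0],msg_vec) then VV[0][0]++ -> VV[0]=[2, 5, 2, 0]
Event 7: SEND 2->3: VV[2][2]++ -> VV[2]=[0, 0, 3, 0], msg_vec=[0, 0, 3, 0]; VV[3]=max(VV[3],msg_vec) then VV[3][3]++ -> VV[3]=[0, 0, 3, 2]
Event 8: LOCAL 0: VV[0][0]++ -> VV[0]=[3, 5, 2, 0]
Event 9: LOCAL 3: VV[3][3]++ -> VV[3]=[0, 0, 3, 3]
Event 10: SEND 3->0: VV[3][3]++ -> VV[3]=[0, 0, 3, 4], msg_vec=[0, 0, 3, 4]; VV[0]=max(VV[0],msg_vec) then VV[0][0]++ -> VV[0]=[4, 5, 3, 4]
Event 2 stamp: [1, 0, 0, 0]
Event 8 stamp: [3, 5, 2, 0]
[1, 0, 0, 0] <= [3, 5, 2, 0]? True
[3, 5, 2, 0] <= [1, 0, 0, 0]? False
Relation: before

Answer: before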